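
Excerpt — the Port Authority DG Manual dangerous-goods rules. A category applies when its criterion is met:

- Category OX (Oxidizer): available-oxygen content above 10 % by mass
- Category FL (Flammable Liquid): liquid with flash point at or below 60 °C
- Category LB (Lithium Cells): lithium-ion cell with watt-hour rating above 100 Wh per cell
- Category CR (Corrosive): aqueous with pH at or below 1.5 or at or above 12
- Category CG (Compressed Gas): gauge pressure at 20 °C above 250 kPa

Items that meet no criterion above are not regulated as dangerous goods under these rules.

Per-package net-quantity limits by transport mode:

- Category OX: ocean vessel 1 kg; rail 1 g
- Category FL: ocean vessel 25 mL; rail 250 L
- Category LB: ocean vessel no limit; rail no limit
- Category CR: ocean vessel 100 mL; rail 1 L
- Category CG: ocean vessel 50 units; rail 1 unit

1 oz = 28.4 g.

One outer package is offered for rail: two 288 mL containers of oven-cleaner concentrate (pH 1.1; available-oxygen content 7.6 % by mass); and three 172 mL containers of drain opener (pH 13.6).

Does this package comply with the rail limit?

With pH 1.1 (≤ 1.5), the oven-cleaner concentrate falls in Category CR.
With pH 13.6 (≥ 12), the drain opener falls in Category CR.
Total Category CR: (two 288 mL containers = 576 mL) + (three 172 mL containers = 516 mL) = 1.092 L.
1.092 L exceeds the rail limit of 1 L for Category CR.

No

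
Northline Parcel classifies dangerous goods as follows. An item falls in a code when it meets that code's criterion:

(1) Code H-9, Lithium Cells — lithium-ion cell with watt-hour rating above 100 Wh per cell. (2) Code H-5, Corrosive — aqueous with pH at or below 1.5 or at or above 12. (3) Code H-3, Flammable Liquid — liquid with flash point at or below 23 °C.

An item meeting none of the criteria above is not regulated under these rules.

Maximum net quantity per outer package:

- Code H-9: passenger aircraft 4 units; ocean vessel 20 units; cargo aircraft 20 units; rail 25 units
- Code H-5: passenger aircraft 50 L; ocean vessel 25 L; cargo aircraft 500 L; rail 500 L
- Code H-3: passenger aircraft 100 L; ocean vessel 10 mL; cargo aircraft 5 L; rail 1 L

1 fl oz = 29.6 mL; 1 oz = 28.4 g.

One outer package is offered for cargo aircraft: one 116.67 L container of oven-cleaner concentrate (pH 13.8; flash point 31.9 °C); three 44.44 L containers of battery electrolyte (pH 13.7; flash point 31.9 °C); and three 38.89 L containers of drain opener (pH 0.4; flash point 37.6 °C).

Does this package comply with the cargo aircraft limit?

Yes

With pH 13.8 (≥ 12), the oven-cleaner concentrate falls in Code H-5.
With pH 13.7 (≥ 12), the battery electrolyte falls in Code H-5.
With pH 0.4 (≤ 1.5), the drain opener falls in Code H-5.
Code H-5 net quantity: 116.67 L + (three 44.44 L containers = 133.32 L) + (three 38.89 L containers = 116.67 L) = 366.66 L.
366.66 L is within the cargo aircraft limit of 500 L for Code H-5.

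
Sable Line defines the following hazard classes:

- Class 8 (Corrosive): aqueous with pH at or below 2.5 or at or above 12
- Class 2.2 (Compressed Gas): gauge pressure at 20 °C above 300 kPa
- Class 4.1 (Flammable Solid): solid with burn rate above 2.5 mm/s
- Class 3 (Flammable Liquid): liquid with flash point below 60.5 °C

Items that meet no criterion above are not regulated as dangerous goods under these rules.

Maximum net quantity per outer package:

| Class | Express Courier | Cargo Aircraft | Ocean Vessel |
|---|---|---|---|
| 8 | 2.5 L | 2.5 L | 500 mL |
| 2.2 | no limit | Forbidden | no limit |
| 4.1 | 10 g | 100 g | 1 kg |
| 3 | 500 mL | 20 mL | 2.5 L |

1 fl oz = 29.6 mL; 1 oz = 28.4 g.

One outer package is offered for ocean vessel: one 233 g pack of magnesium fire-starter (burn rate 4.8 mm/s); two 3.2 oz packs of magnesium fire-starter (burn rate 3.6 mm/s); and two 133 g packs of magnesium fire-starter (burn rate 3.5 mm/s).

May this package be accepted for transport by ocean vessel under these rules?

The magnesium fire-starter has burn rate 4.8 mm/s, which is > 2.5 mm/s, so it is Class 4.1 (Flammable Solid).
Burn rate 3.6 mm/s meets the Class 4.1 criterion (Flammable Solid), so the magnesium fire-starter is Class 4.1.
Burn rate 3.5 mm/s meets the Class 4.1 criterion (Flammable Solid), so the magnesium fire-starter is Class 4.1.
Class 4.1 net quantity: 233 g + (two 3.2 oz packs = 181.76 g) + (two 133 g packs = 266 g) = 680.76 g.
680.76 g is within the ocean vessel limit of 1 kg for Class 4.1.

Yes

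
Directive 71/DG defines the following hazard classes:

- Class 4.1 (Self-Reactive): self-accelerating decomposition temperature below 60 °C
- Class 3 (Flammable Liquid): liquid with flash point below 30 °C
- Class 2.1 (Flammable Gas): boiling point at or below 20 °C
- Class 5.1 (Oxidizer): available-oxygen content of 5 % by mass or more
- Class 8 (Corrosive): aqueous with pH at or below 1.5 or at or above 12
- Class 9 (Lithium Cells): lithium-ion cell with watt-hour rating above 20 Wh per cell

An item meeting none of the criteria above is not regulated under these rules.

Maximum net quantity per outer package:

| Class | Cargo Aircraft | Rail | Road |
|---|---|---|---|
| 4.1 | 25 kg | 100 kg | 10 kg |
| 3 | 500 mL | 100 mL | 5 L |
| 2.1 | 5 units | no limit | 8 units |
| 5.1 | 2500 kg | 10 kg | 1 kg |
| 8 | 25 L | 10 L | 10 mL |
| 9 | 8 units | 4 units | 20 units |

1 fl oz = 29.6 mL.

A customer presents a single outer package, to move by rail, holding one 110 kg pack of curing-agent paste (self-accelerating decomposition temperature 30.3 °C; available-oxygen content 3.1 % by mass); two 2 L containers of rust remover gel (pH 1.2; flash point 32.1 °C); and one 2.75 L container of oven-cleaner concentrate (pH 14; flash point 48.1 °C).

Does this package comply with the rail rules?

No

Curing-agent paste: self-accelerating decomposition temperature 30.3 °C < 60 °C → Class 4.1 (Self-Reactive).
The rust remover gel has pH 1.2, which is ≤ 1.5, so it is Class 8 (Corrosive).
Oven-cleaner concentrate: pH 14 ≥ 12 → Class 8 (Corrosive).
Class 4.1 quantity: 110 kg.
110 kg > 100 kg (rail limit, Class 4.1) — over the limit.
Total Class 8: (two 2 L containers = 4 L) + 2.75 L = 6.75 L.
6.75 L is within the rail limit of 10 L for Class 8.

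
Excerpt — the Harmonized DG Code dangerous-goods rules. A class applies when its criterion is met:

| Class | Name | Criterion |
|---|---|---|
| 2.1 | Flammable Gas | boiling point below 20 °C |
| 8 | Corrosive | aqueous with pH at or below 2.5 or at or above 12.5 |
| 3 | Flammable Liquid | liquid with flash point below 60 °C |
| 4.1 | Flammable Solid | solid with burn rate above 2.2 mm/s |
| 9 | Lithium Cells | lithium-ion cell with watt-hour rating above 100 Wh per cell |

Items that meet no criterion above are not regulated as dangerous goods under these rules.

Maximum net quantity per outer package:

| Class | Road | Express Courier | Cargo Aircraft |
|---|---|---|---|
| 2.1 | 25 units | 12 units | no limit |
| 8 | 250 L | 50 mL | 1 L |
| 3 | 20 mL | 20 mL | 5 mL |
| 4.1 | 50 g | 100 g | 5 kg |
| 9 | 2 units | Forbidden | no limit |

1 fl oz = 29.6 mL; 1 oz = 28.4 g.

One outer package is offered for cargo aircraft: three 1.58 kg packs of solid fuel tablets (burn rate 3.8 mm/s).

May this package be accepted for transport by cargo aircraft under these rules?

The solid fuel tablets have burn rate 3.8 mm/s, which is > 2.2 mm/s, so they are Class 4.1 (Flammable Solid).
Class 4.1 quantity: three 1.58 kg packs = 4.74 kg.
4.74 kg ≤ 5 kg (cargo aircraft limit, Class 4.1) — within limit.

Yes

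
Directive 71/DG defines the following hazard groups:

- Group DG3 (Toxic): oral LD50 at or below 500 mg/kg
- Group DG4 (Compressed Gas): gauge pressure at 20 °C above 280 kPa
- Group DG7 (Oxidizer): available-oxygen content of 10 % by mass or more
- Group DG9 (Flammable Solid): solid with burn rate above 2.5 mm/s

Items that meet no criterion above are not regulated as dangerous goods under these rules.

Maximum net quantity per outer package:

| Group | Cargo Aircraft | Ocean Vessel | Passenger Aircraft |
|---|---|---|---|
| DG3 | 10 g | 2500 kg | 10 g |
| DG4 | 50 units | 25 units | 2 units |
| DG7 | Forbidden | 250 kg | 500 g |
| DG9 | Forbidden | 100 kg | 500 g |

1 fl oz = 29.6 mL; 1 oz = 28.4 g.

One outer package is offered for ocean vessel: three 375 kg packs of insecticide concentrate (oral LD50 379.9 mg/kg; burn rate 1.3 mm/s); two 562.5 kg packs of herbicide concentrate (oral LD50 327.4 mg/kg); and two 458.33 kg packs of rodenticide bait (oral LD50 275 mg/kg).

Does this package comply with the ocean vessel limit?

No

Oral LD50 379.9 mg/kg meets the Group DG3 criterion (Toxic), so the insecticide concentrate is Group DG3.
The herbicide concentrate has oral LD50 327.4 mg/kg, which is ≤ 500 mg/kg, so it is Group DG3 (Toxic).
Oral LD50 275 mg/kg meets the Group DG3 criterion (Toxic), so the rodenticide bait is Group DG3.
Group DG3 net quantity: (three 375 kg packs = 1125 kg) + (two 562.5 kg packs = 1125 kg) + (two 458.33 kg packs = 916.66 kg) = 3166.66 kg.
3166.66 kg exceeds the ocean vessel limit of 2500 kg for Group DG3.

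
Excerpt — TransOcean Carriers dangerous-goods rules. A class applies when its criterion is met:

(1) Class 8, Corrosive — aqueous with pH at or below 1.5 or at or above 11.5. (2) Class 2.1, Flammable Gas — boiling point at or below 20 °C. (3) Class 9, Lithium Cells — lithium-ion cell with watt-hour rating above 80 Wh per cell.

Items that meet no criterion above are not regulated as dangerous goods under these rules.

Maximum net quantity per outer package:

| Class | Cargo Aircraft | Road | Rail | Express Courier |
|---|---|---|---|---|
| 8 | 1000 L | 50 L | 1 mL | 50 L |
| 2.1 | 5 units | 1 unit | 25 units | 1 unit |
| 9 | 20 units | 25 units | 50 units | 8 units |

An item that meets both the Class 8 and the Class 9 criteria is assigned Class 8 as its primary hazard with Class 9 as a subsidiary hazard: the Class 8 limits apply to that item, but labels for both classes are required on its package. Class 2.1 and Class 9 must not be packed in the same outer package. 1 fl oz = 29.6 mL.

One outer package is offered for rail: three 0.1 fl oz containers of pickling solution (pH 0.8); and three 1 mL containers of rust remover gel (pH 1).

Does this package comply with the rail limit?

No

With pH 0.8 (≤ 1.5), the pickling solution falls in Class 8.
pH 1 meets the Class 8 criterion (Corrosive), so the rust remover gel is Class 8.
Total Class 8: (three 0.1 fl oz containers = 8.88 mL) + (three 1 mL containers = 3 mL) = 11.88 mL.
That exceeds the Class 8 rail limit of 1 mL.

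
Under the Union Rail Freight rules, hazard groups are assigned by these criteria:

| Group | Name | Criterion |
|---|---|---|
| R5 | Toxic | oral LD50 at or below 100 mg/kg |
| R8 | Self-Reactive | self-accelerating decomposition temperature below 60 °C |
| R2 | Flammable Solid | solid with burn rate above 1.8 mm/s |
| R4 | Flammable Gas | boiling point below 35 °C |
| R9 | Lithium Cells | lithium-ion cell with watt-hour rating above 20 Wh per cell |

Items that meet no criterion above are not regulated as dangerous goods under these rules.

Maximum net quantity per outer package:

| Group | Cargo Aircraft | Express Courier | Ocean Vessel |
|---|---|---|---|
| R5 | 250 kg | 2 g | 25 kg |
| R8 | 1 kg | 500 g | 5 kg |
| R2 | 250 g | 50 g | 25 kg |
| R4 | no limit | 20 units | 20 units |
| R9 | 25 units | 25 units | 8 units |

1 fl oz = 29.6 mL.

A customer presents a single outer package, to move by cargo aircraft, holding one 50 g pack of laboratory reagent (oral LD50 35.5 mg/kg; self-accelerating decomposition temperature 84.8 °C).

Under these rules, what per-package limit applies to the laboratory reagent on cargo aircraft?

Oral LD50 35.5 mg/kg meets the Group R5 criterion (Toxic), so the laboratory reagent is Group R5.
The cargo aircraft limit for Group R5 is 250 kg.

250 kg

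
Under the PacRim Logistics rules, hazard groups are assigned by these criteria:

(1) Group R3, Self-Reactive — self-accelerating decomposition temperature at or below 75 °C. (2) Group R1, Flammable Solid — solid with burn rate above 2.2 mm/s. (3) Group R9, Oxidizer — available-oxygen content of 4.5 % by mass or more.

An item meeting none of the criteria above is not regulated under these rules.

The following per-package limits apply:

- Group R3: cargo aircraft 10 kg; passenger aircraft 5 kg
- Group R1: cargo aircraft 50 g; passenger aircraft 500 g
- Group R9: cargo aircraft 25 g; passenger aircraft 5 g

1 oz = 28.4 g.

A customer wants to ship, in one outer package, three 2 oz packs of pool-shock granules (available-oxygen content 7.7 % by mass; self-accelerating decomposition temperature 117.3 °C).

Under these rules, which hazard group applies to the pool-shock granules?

Pool-shock granules: available-oxygen content 7.7 % by mass ≥ 4.5 % by mass → Group R9 (Oxidizer).

Group R9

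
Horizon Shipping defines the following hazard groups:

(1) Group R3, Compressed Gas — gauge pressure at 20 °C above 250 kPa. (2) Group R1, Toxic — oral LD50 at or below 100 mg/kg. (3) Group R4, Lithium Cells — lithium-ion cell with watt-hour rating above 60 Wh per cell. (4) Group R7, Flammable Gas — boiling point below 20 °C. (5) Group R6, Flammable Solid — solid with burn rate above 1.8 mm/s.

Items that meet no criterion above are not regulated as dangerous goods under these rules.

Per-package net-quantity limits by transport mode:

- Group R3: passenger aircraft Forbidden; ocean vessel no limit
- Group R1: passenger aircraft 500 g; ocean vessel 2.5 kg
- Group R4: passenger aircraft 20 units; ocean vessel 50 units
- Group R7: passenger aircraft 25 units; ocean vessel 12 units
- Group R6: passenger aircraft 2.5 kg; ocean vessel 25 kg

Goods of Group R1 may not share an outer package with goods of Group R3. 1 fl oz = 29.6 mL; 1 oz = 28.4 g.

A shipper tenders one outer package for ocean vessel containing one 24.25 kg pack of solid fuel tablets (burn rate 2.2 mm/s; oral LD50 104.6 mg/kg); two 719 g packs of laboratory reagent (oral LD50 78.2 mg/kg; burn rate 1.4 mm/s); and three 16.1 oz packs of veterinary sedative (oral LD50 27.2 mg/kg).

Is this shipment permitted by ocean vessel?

Burn rate 2.2 mm/s meets the Group R6 criterion (Flammable Solid), so the solid fuel tablets are Group R6.
With oral LD50 78.2 mg/kg (≤ 100 mg/kg), the laboratory reagent falls in Group R1.
With oral LD50 27.2 mg/kg (≤ 100 mg/kg), the veterinary sedative falls in Group R1.
Total Group R1: (two 719 g packs = 1.438 kg) + (three 16.1 oz packs = 1371.72 g) = 2809.72 g.
That exceeds the Group R1 ocean vessel limit of 2.5 kg.
Group R6 quantity: 24.25 kg.
24.25 kg ≤ 25 kg (ocean vessel limit, Group R6) — within limit.
The segregation rule (Group R1 with Group R3) does not apply to Group R1 with Group R6.

No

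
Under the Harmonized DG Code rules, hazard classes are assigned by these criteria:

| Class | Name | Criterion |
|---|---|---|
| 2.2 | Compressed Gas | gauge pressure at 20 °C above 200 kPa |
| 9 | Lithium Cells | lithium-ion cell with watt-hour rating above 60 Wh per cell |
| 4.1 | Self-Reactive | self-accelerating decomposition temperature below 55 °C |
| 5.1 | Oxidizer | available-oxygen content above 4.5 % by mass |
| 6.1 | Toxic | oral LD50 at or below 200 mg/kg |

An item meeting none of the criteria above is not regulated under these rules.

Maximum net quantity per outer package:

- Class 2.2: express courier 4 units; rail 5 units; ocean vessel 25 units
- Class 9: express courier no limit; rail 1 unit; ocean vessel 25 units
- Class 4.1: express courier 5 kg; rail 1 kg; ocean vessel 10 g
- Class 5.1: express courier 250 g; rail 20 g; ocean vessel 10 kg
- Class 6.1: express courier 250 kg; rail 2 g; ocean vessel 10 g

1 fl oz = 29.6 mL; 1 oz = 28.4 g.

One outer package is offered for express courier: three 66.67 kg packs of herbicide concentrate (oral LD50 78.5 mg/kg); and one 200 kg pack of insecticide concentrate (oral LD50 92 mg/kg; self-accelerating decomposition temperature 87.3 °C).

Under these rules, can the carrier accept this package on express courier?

No

The herbicide concentrate has oral LD50 78.5 mg/kg, which is ≤ 200 mg/kg, so it is Class 6.1 (Toxic).
With oral LD50 92 mg/kg (≤ 200 mg/kg), the insecticide concentrate falls in Class 6.1.
Total Class 6.1: (three 66.67 kg packs = 200.01 kg) + 200 kg = 400.01 kg.
400.01 kg > 250 kg (express courier limit, Class 6.1) — over the limit.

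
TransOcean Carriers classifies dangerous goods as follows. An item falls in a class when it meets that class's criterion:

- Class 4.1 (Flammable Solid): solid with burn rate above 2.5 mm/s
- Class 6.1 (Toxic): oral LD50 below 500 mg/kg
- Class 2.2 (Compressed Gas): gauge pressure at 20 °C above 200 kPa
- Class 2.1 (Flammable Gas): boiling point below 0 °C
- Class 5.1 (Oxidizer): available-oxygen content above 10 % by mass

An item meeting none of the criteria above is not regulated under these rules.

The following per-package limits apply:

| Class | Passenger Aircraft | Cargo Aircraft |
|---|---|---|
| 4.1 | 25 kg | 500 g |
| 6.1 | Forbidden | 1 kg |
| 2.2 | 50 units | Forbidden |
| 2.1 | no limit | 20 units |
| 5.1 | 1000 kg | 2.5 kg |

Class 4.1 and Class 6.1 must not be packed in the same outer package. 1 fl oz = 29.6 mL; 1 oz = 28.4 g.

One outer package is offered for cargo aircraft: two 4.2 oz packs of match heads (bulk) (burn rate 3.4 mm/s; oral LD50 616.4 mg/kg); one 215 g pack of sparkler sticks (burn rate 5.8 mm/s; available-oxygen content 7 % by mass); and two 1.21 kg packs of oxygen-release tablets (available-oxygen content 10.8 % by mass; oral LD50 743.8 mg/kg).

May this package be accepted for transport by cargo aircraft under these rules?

Yes

With burn rate 3.4 mm/s (> 2.5 mm/s), the match heads (bulk) fall in Class 4.1.
The sparkler sticks have burn rate 5.8 mm/s, which is > 2.5 mm/s, so they are Class 4.1 (Flammable Solid).
The oxygen-release tablets have available-oxygen content 10.8 % by mass, which is > 10 % by mass, so they are Class 5.1 (Oxidizer).
Total Class 4.1: (two 4.2 oz packs = 238.56 g) + 215 g = 453.56 g.
453.56 g ≤ 500 g (cargo aircraft limit, Class 4.1) — within limit.
Class 5.1 quantity: two 1.21 kg packs = 2.42 kg.
2.42 kg is within the cargo aircraft limit of 2.5 kg for Class 5.1.
The segregation rule (Class 4.1 with Class 6.1) does not apply to Class 4.1 with Class 5.1.
Every hazard class is within its cargo aircraft limit and no segregation rule is violated.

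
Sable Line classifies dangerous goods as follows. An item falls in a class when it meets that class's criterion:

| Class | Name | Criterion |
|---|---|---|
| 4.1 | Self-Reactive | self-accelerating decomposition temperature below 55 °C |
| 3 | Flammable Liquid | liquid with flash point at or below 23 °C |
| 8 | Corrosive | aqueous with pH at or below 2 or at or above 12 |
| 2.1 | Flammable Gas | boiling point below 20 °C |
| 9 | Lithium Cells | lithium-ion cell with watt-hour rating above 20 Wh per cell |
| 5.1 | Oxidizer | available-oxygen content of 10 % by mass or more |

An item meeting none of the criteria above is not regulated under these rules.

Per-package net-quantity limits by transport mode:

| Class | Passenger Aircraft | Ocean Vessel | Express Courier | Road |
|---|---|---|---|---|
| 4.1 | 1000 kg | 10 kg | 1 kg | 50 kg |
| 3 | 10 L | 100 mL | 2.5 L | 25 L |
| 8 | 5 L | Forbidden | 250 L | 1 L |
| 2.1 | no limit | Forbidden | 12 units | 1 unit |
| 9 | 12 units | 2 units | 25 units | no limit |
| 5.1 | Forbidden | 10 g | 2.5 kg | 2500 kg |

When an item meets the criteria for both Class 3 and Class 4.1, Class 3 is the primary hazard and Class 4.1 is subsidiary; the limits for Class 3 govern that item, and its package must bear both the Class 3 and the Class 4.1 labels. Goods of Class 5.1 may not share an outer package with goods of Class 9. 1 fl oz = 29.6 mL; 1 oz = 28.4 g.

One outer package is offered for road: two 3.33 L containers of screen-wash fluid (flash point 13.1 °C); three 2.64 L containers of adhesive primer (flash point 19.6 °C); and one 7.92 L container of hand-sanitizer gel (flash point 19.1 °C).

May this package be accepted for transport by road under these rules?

Yes

Screen-wash fluid: flash point 13.1 °C ≤ 23 °C → Class 3 (Flammable Liquid).
The adhesive primer has flash point 19.6 °C, which is ≤ 23 °C, so it is Class 3 (Flammable Liquid).
Flash point 19.1 °C meets the Class 3 criterion (Flammable Liquid), so the hand-sanitizer gel is Class 3.
Class 3 net quantity: (two 3.33 L containers = 6.66 L) + (three 2.64 L containers = 7.92 L) + 7.92 L = 22.5 L.
22.5 L ≤ 25 L (road limit, Class 3) — within limit.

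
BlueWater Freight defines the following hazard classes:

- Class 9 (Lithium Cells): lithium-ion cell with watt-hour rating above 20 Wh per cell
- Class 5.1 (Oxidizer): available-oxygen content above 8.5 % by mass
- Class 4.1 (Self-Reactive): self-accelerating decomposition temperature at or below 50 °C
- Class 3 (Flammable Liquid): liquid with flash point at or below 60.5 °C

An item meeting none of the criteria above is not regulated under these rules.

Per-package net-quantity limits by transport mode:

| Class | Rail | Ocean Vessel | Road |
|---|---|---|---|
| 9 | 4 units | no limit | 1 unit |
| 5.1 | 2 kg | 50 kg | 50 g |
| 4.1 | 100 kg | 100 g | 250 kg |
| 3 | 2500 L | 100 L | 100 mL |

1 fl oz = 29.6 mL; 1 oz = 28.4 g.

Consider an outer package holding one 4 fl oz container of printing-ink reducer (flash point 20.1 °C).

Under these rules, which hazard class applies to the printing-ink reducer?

With flash point 20.1 °C (≤ 60.5 °C), the printing-ink reducer falls in Class 3.

Class 3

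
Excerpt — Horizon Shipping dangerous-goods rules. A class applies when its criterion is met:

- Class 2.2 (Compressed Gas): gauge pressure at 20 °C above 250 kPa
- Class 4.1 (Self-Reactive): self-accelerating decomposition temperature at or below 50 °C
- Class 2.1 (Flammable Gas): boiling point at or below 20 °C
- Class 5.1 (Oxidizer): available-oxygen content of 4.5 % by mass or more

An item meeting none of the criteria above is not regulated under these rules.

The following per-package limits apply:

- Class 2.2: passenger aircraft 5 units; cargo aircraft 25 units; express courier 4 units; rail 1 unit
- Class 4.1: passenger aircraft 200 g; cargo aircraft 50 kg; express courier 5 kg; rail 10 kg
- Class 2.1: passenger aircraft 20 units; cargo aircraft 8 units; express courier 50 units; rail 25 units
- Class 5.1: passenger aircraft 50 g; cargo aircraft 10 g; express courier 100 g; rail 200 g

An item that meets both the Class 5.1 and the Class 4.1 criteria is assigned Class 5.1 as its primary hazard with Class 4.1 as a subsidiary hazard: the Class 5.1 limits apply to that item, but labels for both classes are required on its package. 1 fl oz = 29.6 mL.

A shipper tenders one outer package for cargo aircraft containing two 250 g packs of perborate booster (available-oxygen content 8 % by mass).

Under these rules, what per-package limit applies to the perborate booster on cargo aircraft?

10 g

With available-oxygen content 8 % by mass (≥ 4.5 % by mass), the perborate booster falls in Class 5.1.
The cargo aircraft limit for Class 5.1 is 10 g.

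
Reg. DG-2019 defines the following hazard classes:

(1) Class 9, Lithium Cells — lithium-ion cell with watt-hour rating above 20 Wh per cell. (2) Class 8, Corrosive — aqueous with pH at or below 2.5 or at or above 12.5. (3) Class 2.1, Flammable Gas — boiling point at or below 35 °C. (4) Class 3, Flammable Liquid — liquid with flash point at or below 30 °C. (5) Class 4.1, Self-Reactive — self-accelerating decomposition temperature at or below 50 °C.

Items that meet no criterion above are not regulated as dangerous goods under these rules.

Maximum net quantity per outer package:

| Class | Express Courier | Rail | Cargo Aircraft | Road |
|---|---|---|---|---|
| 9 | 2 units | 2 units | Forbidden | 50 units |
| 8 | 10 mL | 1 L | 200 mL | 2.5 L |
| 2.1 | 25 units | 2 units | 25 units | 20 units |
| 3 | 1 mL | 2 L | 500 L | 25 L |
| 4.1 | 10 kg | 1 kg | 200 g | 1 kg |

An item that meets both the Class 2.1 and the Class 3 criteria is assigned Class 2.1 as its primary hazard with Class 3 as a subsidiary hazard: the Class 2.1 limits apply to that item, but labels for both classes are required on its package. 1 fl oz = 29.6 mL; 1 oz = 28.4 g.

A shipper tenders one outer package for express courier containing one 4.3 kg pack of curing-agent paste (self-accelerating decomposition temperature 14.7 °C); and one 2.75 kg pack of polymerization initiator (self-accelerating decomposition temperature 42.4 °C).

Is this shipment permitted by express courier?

Self-accelerating decomposition temperature 14.7 °C meets the Class 4.1 criterion (Self-Reactive), so the curing-agent paste is Class 4.1.
The polymerization initiator has self-accelerating decomposition temperature 42.4 °C, which is ≤ 50 °C, so it is Class 4.1 (Self-Reactive).
Class 4.1 net quantity: 4.3 kg + 2.75 kg = 7.05 kg.
That is within the Class 4.1 express courier limit of 10 kg.

Yes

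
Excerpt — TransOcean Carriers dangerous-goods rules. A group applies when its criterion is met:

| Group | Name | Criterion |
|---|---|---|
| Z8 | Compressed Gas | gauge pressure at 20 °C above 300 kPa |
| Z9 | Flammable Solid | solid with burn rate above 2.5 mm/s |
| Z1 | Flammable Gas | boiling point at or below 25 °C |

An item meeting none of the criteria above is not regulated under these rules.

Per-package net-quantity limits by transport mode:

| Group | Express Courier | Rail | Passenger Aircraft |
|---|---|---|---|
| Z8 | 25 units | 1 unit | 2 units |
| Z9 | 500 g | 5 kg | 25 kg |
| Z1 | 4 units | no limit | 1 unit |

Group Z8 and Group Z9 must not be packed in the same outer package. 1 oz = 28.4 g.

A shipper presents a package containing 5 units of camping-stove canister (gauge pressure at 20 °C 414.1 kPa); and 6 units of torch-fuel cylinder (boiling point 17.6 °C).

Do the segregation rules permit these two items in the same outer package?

Yes

The camping-stove canister has gauge pressure at 20 °C 414.1 kPa, which is > 300 kPa, so it is Group Z8 (Compressed Gas).
Torch-fuel cylinder: boiling point 17.6 °C ≤ 25 °C → Group Z1 (Flammable Gas).
No segregation rule bars Group Z8 with Group Z1.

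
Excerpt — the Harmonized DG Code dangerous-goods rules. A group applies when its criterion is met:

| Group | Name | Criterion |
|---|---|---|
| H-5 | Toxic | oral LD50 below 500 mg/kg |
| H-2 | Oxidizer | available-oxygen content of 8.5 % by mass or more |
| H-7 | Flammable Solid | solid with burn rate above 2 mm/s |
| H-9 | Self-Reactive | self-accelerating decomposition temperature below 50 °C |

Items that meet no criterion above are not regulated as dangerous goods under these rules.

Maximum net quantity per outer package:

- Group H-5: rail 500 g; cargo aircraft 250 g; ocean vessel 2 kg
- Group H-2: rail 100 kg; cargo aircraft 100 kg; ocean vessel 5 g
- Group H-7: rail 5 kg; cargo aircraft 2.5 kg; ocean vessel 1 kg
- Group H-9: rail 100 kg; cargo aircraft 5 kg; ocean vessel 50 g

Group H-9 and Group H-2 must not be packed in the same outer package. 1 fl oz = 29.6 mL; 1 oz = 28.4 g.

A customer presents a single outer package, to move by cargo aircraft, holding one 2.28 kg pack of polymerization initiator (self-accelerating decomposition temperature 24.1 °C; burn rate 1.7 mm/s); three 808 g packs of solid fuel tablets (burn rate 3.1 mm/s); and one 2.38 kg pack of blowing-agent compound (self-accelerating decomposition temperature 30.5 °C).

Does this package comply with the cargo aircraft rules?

Yes

With self-accelerating decomposition temperature 24.1 °C (< 50 °C), the polymerization initiator falls in Group H-9.
The solid fuel tablets have burn rate 3.1 mm/s, which is > 2 mm/s, so they are Group H-7 (Flammable Solid).
Self-accelerating decomposition temperature 30.5 °C meets the Group H-9 criterion (Self-Reactive), so the blowing-agent compound is Group H-9.
Total Group H-9: 2.28 kg + 2.38 kg = 4.66 kg.
4.66 kg ≤ 5 kg (cargo aircraft limit, Group H-9) — within limit.
Group H-7 quantity: three 808 g packs = 2.424 kg.
2.424 kg is within the cargo aircraft limit of 2.5 kg for Group H-7.
The segregation rule (Group H-9 with Group H-2) does not apply to Group H-9 with Group H-7.
Every hazard group is within its cargo aircraft limit and no segregation rule is violated.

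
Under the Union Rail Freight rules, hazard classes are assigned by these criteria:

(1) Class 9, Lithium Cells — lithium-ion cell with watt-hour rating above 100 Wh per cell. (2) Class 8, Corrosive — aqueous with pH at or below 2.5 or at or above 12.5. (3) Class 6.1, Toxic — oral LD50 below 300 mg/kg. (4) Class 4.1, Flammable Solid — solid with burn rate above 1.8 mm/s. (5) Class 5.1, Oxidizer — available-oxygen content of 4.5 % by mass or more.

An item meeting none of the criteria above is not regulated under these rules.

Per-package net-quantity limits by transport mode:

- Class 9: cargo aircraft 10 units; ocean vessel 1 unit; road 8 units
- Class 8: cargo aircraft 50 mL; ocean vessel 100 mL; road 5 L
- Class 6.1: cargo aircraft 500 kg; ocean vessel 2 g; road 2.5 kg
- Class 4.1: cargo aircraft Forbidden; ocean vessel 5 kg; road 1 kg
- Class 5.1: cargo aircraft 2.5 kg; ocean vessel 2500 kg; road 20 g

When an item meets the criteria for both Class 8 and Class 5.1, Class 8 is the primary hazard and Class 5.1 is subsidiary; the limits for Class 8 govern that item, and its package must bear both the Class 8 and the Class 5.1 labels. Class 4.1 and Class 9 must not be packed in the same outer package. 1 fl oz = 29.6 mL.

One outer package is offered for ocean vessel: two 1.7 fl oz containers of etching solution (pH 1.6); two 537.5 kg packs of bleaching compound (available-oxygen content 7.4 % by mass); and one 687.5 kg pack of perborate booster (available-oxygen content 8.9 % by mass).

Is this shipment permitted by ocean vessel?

Etching solution: pH 1.6 ≤ 2.5 → Class 8 (Corrosive).
Available-oxygen content 7.4 % by mass meets the Class 5.1 criterion (Oxidizer), so the bleaching compound is Class 5.1.
Available-oxygen content 8.9 % by mass meets the Class 5.1 criterion (Oxidizer), so the perborate booster is Class 5.1.
Total Class 5.1: (two 537.5 kg packs = 1075 kg) + 687.5 kg = 1762.5 kg.
1762.5 kg ≤ 2500 kg (ocean vessel limit, Class 5.1) — within limit.
Class 8 quantity: two 1.7 fl oz containers = 100.64 mL.
That exceeds the Class 8 ocean vessel limit of 100 mL.
The segregation rule (Class 4.1 with Class 9) does not apply to Class 5.1 with Class 8.

No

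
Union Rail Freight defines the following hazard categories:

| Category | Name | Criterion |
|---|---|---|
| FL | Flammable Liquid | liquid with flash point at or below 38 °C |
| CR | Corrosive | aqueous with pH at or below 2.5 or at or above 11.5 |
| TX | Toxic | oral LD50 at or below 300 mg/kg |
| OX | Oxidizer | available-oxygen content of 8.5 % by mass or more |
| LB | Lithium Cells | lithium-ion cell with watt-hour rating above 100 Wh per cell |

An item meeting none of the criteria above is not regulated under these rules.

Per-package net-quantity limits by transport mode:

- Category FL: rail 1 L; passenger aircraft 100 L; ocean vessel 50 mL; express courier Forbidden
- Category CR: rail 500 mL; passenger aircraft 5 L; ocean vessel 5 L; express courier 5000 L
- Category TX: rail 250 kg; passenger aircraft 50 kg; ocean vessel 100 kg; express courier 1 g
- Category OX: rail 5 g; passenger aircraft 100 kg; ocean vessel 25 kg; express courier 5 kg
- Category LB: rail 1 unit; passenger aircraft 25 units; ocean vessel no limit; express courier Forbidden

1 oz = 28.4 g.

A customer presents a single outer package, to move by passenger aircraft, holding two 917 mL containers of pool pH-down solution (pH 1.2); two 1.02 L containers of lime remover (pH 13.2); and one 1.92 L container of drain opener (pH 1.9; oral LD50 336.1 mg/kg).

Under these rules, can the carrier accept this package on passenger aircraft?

No

Pool pH-down solution: pH 1.2 ≤ 2.5 → Category CR (Corrosive).
The lime remover has pH 13.2, which is ≥ 11.5, so it is Category CR (Corrosive).
pH 1.9 meets the Category CR criterion (Corrosive), so the drain opener is Category CR.
Category CR net quantity: (two 917 mL containers = 1.834 L) + (two 1.02 L containers = 2.04 L) + 1.92 L = 5.794 L.
5.794 L > 5 L (passenger aircraft limit, Category CR) — over the limit.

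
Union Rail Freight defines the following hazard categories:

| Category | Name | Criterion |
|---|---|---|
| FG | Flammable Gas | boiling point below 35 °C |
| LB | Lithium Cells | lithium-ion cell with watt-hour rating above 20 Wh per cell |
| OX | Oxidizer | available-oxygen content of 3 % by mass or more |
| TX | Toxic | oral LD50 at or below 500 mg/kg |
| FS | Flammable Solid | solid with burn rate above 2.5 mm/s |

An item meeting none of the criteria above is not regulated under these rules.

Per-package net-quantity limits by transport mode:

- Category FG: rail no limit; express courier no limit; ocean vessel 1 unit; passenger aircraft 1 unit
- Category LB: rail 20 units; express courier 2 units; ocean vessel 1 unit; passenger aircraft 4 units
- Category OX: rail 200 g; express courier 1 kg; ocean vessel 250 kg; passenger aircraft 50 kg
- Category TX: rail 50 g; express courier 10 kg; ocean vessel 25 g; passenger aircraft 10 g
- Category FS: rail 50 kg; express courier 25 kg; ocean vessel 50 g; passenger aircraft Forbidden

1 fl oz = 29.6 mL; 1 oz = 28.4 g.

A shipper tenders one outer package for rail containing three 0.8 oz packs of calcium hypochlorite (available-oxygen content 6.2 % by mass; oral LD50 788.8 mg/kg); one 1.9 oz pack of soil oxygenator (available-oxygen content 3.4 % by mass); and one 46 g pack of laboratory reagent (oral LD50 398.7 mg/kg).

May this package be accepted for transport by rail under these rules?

Calcium hypochlorite: available-oxygen content 6.2 % by mass ≥ 3 % by mass → Category OX (Oxidizer).
With available-oxygen content 3.4 % by mass (≥ 3 % by mass), the soil oxygenator falls in Category OX.
Laboratory reagent: oral LD50 398.7 mg/kg ≤ 500 mg/kg → Category TX (Toxic).
Category OX net quantity: (three 0.8 oz packs = 68.16 g) + (one 1.9 oz pack = 53.96 g) = 122.12 g.
122.12 g is within the rail limit of 200 g for Category OX.
Category TX quantity: 46 g.
46 g ≤ 50 g (rail limit, Category TX) — within limit.
Every hazard category is within its rail limit and no segregation rule is violated.

Yes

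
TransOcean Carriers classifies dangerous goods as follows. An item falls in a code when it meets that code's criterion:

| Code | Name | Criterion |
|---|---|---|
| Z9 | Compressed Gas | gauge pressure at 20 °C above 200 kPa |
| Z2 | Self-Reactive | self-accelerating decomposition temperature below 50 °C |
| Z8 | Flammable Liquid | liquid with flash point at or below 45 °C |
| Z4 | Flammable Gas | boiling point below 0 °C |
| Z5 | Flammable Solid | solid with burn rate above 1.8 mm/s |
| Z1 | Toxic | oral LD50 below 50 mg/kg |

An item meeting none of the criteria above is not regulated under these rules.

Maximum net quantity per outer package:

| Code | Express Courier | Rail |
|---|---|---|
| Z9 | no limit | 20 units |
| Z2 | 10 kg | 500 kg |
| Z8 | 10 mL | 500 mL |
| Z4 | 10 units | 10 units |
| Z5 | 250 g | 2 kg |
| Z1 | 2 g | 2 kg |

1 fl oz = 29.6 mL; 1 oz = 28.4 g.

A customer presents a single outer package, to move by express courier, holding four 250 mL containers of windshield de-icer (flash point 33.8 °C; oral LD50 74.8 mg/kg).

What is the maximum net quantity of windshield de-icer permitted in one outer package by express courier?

Windshield de-icer: flash point 33.8 °C ≤ 45 °C → Code Z8 (Flammable Liquid).
The express courier limit for Code Z8 is 10 mL.

10 mL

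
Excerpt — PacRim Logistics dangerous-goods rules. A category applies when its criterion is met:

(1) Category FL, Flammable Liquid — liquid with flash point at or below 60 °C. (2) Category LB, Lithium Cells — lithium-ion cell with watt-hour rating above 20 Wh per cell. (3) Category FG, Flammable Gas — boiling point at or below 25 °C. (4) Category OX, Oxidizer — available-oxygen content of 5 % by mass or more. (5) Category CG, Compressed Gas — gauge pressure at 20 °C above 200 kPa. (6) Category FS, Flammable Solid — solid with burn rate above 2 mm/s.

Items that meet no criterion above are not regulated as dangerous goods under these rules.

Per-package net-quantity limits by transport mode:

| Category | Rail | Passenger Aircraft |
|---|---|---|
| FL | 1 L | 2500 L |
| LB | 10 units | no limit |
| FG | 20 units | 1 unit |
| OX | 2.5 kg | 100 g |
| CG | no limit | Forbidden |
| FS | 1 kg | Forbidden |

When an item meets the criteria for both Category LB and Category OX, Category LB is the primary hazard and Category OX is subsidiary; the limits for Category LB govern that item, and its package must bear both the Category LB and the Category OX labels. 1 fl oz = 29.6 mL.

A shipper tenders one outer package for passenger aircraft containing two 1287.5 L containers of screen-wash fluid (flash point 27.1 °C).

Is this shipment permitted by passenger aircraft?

No

With flash point 27.1 °C (≤ 60 °C), the screen-wash fluid falls in Category FL.
Category FL quantity: two 1287.5 L containers = 2575 L.
2575 L exceeds the passenger aircraft limit of 2500 L for Category FL.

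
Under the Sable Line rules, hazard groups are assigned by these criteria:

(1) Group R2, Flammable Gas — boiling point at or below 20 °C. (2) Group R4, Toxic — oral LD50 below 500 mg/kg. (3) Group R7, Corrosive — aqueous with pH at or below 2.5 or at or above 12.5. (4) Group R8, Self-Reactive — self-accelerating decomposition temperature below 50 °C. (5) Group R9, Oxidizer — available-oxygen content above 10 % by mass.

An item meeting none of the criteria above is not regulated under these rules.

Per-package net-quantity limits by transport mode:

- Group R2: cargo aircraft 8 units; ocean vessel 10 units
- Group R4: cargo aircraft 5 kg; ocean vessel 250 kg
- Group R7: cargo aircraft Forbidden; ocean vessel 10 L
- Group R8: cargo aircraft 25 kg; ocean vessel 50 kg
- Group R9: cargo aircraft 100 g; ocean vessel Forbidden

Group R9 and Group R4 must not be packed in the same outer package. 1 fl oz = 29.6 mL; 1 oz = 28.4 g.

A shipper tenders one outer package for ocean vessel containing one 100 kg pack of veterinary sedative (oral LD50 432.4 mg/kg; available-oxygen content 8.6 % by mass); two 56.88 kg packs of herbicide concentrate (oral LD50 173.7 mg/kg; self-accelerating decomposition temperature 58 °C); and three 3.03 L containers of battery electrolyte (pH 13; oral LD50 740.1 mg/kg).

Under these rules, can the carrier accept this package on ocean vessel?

Veterinary sedative: oral LD50 432.4 mg/kg < 500 mg/kg → Group R4 (Toxic).
The herbicide concentrate has oral LD50 173.7 mg/kg, which is < 500 mg/kg, so it is Group R4 (Toxic).
With pH 13 (≥ 12.5), the battery electrolyte falls in Group R7.
Group R4 net quantity: 100 kg + (two 56.88 kg packs = 113.76 kg) = 213.76 kg.
213.76 kg ≤ 250 kg (ocean vessel limit, Group R4) — within limit.
Group R7 quantity: three 3.03 L containers = 9.09 L.
That is within the Group R7 ocean vessel limit of 10 L.
The segregation rule (Group R9 with Group R4) does not apply to Group R4 with Group R7.
Every hazard group is within its ocean vessel limit and no segregation rule is violated.

Yes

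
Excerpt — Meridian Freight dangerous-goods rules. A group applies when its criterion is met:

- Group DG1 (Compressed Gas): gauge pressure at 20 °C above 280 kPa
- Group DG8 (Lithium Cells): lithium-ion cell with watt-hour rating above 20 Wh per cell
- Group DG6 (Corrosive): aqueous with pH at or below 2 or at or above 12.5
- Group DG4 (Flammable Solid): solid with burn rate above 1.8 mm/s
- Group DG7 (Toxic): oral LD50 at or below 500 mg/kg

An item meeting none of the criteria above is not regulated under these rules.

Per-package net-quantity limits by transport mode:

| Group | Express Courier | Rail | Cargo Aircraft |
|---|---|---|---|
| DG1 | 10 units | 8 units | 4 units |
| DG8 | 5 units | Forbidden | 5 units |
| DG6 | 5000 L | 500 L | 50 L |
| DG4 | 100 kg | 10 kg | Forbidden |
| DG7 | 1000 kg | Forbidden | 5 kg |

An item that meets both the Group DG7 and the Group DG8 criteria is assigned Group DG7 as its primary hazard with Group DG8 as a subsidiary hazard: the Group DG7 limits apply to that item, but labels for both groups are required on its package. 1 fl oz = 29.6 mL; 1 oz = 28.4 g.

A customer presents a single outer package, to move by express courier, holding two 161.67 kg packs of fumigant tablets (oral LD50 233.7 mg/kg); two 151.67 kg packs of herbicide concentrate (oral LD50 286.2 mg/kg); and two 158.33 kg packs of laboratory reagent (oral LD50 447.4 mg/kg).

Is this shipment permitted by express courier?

Oral LD50 233.7 mg/kg meets the Group DG7 criterion (Toxic), so the fumigant tablets are Group DG7.
Oral LD50 286.2 mg/kg meets the Group DG7 criterion (Toxic), so the herbicide concentrate is Group DG7.
With oral LD50 447.4 mg/kg (≤ 500 mg/kg), the laboratory reagent falls in Group DG7.
Total Group DG7: (two 161.67 kg packs = 323.34 kg) + (two 151.67 kg packs = 303.34 kg) + (two 158.33 kg packs = 316.66 kg) = 943.34 kg.
943.34 kg is within the express courier limit of 1000 kg for Group DG7.

Yes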